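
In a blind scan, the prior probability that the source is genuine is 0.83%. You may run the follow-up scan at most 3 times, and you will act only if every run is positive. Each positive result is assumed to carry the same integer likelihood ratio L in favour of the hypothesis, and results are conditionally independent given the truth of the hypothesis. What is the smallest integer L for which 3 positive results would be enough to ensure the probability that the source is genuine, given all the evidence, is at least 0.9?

11

Prior odds = 0.0083/0.9917 = 83/9917.
Target odds = 0.9/0.1 = 9.
Need L³ ≥ 9 ÷ (83/9917) = 89253/83.
10³ = 1000 < 89253/83 ≤ 1331 = 11³, so L = 11.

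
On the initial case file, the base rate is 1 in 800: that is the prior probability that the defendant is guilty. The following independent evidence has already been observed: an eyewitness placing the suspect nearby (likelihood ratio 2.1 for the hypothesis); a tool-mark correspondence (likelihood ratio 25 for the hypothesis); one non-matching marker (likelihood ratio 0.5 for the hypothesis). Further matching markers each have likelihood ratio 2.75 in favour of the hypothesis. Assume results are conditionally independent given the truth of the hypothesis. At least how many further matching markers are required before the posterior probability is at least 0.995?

Prior odds = 0.00125/0.99875 = 1/799.
Combined Bayes factor of the evidence already in hand = 2.1 × 25 × 0.5 = 26.25.
Odds after that evidence = (1/799) × 26.25 = 105/3196.
Target odds = 0.995/0.005 = 199.
Need 2.75ⁿ ≥ 199 ÷ (105/3196) = 636004/105.
2.75⁸ = 214358881/65536 falls short of 636004/105 but 2.75⁹ ≈8994.86 reaches it, so n = 9.

9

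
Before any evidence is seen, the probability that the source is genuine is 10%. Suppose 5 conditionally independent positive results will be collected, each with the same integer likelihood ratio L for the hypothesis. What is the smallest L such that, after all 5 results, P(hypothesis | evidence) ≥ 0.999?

7

Prior odds = 0.1/0.9 = 1/9.
Target odds = 0.999/0.001 = 999.
Need L⁵ ≥ 999 ÷ (1/9) = 8991.
6⁵ = 7776 < 8991 ≤ 16807 = 7⁵, so L = 7.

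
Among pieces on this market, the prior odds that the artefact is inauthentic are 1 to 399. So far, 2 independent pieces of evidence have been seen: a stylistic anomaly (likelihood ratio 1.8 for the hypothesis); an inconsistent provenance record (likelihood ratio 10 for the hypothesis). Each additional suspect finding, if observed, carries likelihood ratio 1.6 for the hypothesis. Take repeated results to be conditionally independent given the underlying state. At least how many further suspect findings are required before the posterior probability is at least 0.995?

18

Prior odds = 1/399.
Combined Bayes factor of the evidence already in hand = 1.8 × 10 = 18.
Odds after that evidence = (1/399) × 18 = 6/133.
Target odds = 0.995/0.005 = 199.
Need 1.6ⁿ ≥ 199 ÷ (6/133) = 26467/6.
1.6¹⁷ ≈2951.48 falls short of 26467/6 but 1.6¹⁸ ≈4722.37 reaches it, so n = 18.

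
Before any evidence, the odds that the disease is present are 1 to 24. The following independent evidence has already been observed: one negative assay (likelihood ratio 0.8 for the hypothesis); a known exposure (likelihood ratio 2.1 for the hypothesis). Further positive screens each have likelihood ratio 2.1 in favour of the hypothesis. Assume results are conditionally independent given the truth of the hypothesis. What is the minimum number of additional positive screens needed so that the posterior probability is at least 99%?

Prior odds = 1/24.
Combined Bayes factor of the evidence already in hand = 0.8 × 2.1 = 1.68.
Odds after that evidence = (1/24) × 1.68 = 0.07.
Target odds = 0.99/0.01 = 99.
Need 2.1ⁿ ≥ 99 ÷ 0.07 = 9900/7.
2.1⁹ ≈794.28 falls short of 9900/7 but 2.1¹⁰ ≈1667.99 reaches it, so n = 10.

10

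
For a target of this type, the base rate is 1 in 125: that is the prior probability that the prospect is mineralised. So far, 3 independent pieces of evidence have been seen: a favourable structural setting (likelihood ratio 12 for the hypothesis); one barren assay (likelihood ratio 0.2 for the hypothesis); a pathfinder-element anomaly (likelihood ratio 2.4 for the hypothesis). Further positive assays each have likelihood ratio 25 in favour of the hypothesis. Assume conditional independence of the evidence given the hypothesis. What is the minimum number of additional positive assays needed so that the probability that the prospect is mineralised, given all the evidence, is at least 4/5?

2

Prior odds = 0.008/0.992 = 1/124.
Combined Bayes factor of the evidence already in hand = 12 × 0.2 × 2.4 = 5.76.
Odds after that evidence = (1/124) × 5.76 = 36/775.
Target odds = 0.8/0.2 = 4.
Need 25ⁿ ≥ 4 ÷ (36/775) = 775/9.
25¹ = 25 falls short of 775/9 but 25² = 625 reaches it, so n = 2.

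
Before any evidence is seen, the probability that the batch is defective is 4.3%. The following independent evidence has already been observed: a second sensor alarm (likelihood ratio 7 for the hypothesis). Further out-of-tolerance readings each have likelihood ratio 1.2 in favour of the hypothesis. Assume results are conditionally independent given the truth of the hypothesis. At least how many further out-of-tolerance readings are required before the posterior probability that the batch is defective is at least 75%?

Prior odds = 0.043/0.957 = 43/957.
Bayes factor of the evidence already in hand = 7.
Odds after that evidence = (43/957) × 7 = 301/957.
Target odds = 0.75/0.25 = 3.
Need 1.2ⁿ ≥ 3 ÷ (301/957) = 2871/301.
1.2¹² ≈8.9161 falls short of 2871/301 but 1.2¹³ ≈10.6993 reaches it, so n = 13.

13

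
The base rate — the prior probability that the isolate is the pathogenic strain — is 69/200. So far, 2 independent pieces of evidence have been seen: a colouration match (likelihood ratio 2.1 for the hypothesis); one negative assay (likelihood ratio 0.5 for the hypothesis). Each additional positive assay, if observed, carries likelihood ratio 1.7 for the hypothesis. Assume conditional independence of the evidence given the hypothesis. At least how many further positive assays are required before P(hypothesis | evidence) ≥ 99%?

Prior odds = 0.345/0.655 = 69/131.
Combined Bayes factor of the evidence already in hand = 2.1 × 0.5 = 1.05.
Odds after that evidence = (69/131) × 1.05 = 1449/2620.
Target odds = 0.99/0.01 = 99.
Need 1.7ⁿ ≥ 99 ÷ (1449/2620) = 28820/161.
1.7⁹ ≈118.588 falls short of 28820/161 but 1.7¹⁰ ≈201.599 reaches it, so n = 10.

10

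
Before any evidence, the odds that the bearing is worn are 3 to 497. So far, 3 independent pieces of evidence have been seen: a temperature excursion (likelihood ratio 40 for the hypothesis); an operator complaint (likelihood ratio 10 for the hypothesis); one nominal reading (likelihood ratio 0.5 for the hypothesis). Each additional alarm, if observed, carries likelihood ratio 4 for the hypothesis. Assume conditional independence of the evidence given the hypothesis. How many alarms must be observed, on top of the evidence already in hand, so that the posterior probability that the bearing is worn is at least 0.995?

Prior odds = 3/497.
Combined Bayes factor of the evidence already in hand = 40 × 10 × 0.5 = 200.
Odds after that evidence = (3/497) × 200 = 600/497.
Target odds = 0.995/0.005 = 199.
Need 4ⁿ ≥ 199 ÷ (600/497) = 98903/600.
4³ = 64 falls short of 98903/600 but 4⁴ = 256 reaches it, so n = 4.

4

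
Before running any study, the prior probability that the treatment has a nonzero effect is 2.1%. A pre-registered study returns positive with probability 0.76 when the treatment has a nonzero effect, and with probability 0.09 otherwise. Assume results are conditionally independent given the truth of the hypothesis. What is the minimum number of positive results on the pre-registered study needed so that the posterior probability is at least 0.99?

4

Prior odds = 0.021/0.979 = 21/979.
Likelihood ratio of a positive result = 0.76/0.09 = 76/9.
Target posterior odds = 0.99/0.01 = 99.
Need (21/979) × (76/9)ⁿ ≥ 99, i.e. (76/9)ⁿ ≥ 32307/7.
(76/9)³ = 438976/729 falls short of 32307/7 but (76/9)⁴ = 33362176/6561 reaches it, so n = 4.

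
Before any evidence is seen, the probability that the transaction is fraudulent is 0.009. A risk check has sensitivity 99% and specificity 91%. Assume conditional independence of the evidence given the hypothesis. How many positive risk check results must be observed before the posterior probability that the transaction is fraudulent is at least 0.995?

Prior odds = 0.009/0.991 = 9/991.
False-positive rate = 1 − 0.91 = 0.09; likelihood ratio of a positive = 0.99/0.09 = 11.
Target posterior odds = 0.995/0.005 = 199.
Need (9/991) × 11ⁿ ≥ 199, i.e. 11ⁿ ≥ 197209/9.
11⁴ = 14641 falls short of 197209/9 but 11⁵ = 161051 reaches it, so n = 5.

5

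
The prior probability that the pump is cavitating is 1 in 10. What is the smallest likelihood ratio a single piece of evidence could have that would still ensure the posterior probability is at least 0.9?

81

Prior odds = 0.1/0.9 = 1/9.
Target odds = 0.9/0.1 = 9.
Required Bayes factor = 9 ÷ (1/9) = 81.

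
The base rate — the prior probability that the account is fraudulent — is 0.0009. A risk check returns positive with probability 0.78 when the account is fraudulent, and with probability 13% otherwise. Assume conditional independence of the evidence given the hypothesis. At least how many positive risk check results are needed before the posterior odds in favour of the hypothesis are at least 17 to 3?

Prior odds: 0.0009 ÷ 0.9991 = 9/9991.
Likelihood ratio of a positive result = 0.78/0.13 = 6.
Target odds = 17/3.
Need (9/9991) × 6ⁿ ≥ 17/3, i.e. 6ⁿ ≥ 169847/27.
6⁴ = 1296 falls short of 169847/27 but 6⁵ = 7776 reaches it, so n = 5.

5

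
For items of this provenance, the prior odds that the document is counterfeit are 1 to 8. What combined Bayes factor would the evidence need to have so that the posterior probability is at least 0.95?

Prior odds = 0.125.
Target odds = 0.95/0.05 = 19.
Required Bayes factor = 19 ÷ 0.125 = 152.

152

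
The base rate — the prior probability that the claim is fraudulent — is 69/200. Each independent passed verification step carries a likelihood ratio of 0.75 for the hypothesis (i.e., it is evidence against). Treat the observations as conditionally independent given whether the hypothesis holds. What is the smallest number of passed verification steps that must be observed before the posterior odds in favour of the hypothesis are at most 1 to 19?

9

Prior odds = 0.345/0.655 = 69/131.
Likelihood ratio per passed verification step = 0.75.
Target odds = 1/19.
Need (69/131) × 0.75ⁿ ≤ 1/19, i.e. 0.75ⁿ ≤ 131/1311.
0.75⁸ = 6561/65536 is still above 131/1311 but 0.75⁹ = 19683/262144 is at or below it, so n = 9.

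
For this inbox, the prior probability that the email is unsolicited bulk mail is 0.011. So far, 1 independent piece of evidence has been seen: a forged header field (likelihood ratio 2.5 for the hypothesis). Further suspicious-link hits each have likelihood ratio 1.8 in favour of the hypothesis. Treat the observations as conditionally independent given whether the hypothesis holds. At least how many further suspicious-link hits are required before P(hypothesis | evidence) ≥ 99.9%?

Prior odds = 0.011/0.989 = 11/989.
Bayes factor of the evidence already in hand = 2.5.
Odds after that evidence = (11/989) × 2.5 = 55/1978.
Target odds = 0.999/0.001 = 999.
Need 1.8ⁿ ≥ 999 ÷ (55/1978) = 1976022/55.
1.8¹⁷ ≈21859.1 falls short of 1976022/55 but 1.8¹⁸ ≈39346.4 reaches it, so n = 18.

18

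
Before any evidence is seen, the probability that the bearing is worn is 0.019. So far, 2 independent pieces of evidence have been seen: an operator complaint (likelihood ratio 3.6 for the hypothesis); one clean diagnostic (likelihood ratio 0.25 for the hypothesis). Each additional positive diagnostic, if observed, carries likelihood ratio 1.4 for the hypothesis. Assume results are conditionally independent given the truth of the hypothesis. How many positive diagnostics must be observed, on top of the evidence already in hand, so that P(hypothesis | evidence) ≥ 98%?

24

Prior odds = 0.019/0.981 = 19/981.
Combined Bayes factor of the evidence already in hand = 3.6 × 0.25 = 0.9.
Odds after that evidence = (19/981) × 0.9 = 19/1090.
Target odds = 0.98/0.02 = 49.
Need 1.4ⁿ ≥ 49 ÷ (19/1090) = 53410/19.
1.4²³ ≈2295.86 falls short of 53410/19 but 1.4²⁴ ≈3214.2 reaches it, so n = 24.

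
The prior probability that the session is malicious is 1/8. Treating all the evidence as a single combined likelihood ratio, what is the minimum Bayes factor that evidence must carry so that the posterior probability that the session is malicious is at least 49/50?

Prior odds = 0.125/0.875 = 1/7.
Target odds = 0.98/0.02 = 49.
Required Bayes factor = 49 ÷ (1/7) = 343.

343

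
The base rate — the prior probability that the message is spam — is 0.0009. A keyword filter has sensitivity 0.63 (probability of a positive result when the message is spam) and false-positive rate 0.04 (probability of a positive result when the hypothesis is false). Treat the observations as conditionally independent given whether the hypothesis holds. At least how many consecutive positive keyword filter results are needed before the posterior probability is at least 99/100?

Prior odds: 0.0009 ÷ 0.9991 = 9/9991.
Likelihood ratio of a positive result = 0.63/0.04 = 15.75.
Target odds: 0.99 ÷ 0.01 = 99.
Require 15.75ⁿ ≥ 99 ÷ (9/9991) = 109901.
15.75⁴ = 15752961/256 falls short of 109901 but 15.75⁵ = 992436543/1024 reaches it, so n = 5.

5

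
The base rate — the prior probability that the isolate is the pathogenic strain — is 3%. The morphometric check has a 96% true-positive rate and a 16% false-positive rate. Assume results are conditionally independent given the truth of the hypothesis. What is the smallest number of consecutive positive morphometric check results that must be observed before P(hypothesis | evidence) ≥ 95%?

4

Prior odds: 0.03 ÷ 0.97 = 3/97.
Likelihood ratio of a positive result = 0.96/0.16 = 6.
Target posterior odds = 0.95/0.05 = 19.
Require 6ⁿ ≥ 19 ÷ (3/97) = 1843/3.
6³ = 216 falls short of 1843/3 but 6⁴ = 1296 reaches it, so n = 4.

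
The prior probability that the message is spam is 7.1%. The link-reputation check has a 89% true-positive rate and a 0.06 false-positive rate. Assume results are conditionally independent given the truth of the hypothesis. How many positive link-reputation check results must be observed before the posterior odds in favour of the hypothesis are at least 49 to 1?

3

Prior odds = 0.071/0.929 = 71/929.
Likelihood ratio of a positive result = 0.89/0.06 = 89/6.
Target odds = 49.
Require (89/6)ⁿ ≥ 49 ÷ (71/929) = 45521/71.
(89/6)² = 7921/36 falls short of 45521/71 but (89/6)³ = 704969/216 reaches it, so n = 3.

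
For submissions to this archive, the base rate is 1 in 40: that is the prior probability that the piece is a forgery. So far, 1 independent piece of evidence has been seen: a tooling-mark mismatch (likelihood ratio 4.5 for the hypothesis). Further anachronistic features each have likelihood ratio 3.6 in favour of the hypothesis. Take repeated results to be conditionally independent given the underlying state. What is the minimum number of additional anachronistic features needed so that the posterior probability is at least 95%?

Prior odds = 0.025/0.975 = 1/39.
Bayes factor of the evidence already in hand = 4.5.
Odds after that evidence = (1/39) × 4.5 = 3/26.
Target odds = 0.95/0.05 = 19.
Need 3.6ⁿ ≥ 19 ÷ (3/26) = 494/3.
3.6³ = 46.656 falls short of 494/3 but 3.6⁴ = 167.9616 reaches it, so n = 4.

4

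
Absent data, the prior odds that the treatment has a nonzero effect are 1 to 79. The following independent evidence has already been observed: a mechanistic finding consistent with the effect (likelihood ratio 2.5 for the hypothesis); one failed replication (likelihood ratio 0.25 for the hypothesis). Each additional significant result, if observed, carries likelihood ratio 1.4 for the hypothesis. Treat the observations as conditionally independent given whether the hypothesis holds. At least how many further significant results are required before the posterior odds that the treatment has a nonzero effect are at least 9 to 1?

21

Prior odds = 1/79.
Combined Bayes factor of the evidence already in hand = 2.5 × 0.25 = 0.625.
Odds after that evidence = (1/79) × 0.625 = 5/632.
Target odds = 9.
Need 1.4ⁿ ≥ 9 ÷ (5/632) = 1137.6.
1.4²⁰ ≈836.683 falls short of 1137.6 but 1.4²¹ ≈1171.36 reaches it, so n = 21.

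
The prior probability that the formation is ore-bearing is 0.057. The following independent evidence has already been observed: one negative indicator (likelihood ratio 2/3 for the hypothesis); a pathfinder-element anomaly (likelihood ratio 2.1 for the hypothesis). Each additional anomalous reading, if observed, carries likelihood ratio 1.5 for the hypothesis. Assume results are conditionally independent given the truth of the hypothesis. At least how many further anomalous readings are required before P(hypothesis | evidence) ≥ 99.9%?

24

Prior odds = 0.057/0.943 = 57/943.
Combined Bayes factor of the evidence already in hand = (2/3) × 2.1 = 1.4.
Odds after that evidence = (57/943) × 1.4 = 399/4715.
Target odds = 0.999/0.001 = 999.
Need 1.5ⁿ ≥ 999 ÷ (399/4715) = 1570095/133.
1.5²³ ≈11222.7 falls short of 1570095/133 but 1.5²⁴ ≈16834.1 reaches it, so n = 24.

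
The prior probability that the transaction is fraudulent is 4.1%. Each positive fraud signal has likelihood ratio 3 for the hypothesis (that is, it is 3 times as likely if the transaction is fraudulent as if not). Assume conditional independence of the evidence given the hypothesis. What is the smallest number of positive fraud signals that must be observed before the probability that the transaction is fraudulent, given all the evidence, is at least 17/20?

5

Prior odds: 0.041 ÷ 0.959 = 41/959.
Likelihood ratio per positive fraud signal = 3.
Target posterior odds = 0.85/0.15 = 17/3.
Need (41/959) × 3ⁿ ≥ 17/3, i.e. 3ⁿ ≥ 16303/123.
3⁴ = 81 falls short of 16303/123 but 3⁵ = 243 reaches it, so n = 5.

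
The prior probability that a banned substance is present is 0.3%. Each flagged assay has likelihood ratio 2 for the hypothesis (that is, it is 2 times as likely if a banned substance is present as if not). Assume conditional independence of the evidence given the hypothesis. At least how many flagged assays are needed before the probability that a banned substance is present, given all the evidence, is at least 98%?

Prior odds: 0.003 ÷ 0.997 = 3/997.
Likelihood ratio per flagged assay = 2.
Target odds: 0.98 ÷ 0.02 = 49.
Need (3/997) × 2ⁿ ≥ 49, i.e. 2ⁿ ≥ 48853/3.
2¹³ = 8192 falls short of 48853/3 but 2¹⁴ = 16384 reaches it, so n = 14.

14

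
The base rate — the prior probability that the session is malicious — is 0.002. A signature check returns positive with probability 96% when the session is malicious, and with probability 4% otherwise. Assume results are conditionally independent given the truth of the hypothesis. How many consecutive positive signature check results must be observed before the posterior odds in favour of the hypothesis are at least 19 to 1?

3

Prior odds: 0.002 ÷ 0.998 = 1/499.
Likelihood ratio of a positive result = 0.96/0.04 = 24.
Target odds = 19.
Require 24ⁿ ≥ 19 ÷ (1/499) = 9481.
24² = 576 falls short of 9481 but 24³ = 13824 reaches it, so n = 3.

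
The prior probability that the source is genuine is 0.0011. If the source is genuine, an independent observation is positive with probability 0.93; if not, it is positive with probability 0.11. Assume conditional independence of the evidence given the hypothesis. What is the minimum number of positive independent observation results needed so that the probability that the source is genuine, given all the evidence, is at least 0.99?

6

Prior odds: 0.0011 ÷ 0.9989 = 11/9989.
Likelihood ratio of a positive = 0.93/0.11 = 93/11.
Target odds: 0.99 ÷ 0.01 = 99.
Need (11/9989) × (93/11)ⁿ ≥ 99, i.e. (93/11)ⁿ ≥ 89901.
(93/11)⁵ ≈43196.8 falls short of 89901 but (93/11)⁶ ≈365209 reaches it, so n = 6.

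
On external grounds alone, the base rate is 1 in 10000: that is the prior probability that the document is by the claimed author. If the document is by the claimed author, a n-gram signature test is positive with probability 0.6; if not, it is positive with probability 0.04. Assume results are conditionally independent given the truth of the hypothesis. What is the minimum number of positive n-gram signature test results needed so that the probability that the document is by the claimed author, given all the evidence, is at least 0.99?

Prior odds = 0.0001/0.9999 = 1/9999.
Likelihood ratio of a positive = 0.6/0.04 = 15.
Target odds: 0.99 ÷ 0.01 = 99.
Require 15ⁿ ≥ 99 ÷ (1/9999) = 989901.
15⁵ = 759375 falls short of 989901 but 15⁶ = 11390625 reaches it, so n = 6.

6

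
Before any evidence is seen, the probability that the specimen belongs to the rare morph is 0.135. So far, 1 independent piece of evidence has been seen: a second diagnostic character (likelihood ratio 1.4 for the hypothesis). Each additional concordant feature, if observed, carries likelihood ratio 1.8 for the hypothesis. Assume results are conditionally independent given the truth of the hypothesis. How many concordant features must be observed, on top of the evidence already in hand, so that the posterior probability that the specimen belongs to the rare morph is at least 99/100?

11

Prior odds = 0.135/0.865 = 27/173.
Bayes factor of the evidence already in hand = 1.4.
Odds after that evidence = (27/173) × 1.4 = 189/865.
Target odds = 0.99/0.01 = 99.
Need 1.8ⁿ ≥ 99 ÷ (189/865) = 9515/21.
1.8¹⁰ ≈357.047 falls short of 9515/21 but 1.8¹¹ ≈642.684 reaches it, so n = 11.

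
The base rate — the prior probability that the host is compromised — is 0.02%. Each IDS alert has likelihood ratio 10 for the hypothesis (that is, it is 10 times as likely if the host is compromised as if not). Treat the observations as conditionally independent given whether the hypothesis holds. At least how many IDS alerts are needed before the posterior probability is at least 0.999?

7

Prior odds = 0.0002/0.9998 = 1/4999.
Likelihood ratio per IDS alert = 10.
Target odds: 0.999 ÷ 0.001 = 999.
Require 10ⁿ ≥ 999 ÷ (1/4999) = 4994001.
10⁶ = 1000000 falls short of 4994001 but 10⁷ = 10000000 reaches it, so n = 7.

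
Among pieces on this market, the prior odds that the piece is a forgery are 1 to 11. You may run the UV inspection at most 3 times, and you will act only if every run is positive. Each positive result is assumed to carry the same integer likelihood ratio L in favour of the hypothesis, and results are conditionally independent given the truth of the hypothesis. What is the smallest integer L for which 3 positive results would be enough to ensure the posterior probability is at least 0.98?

9

Prior odds = 1/11.
Target odds = 0.98/0.02 = 49.
Need L³ ≥ 49 ÷ (1/11) = 539.
8³ = 512 < 539 ≤ 729 = 9³, so L = 9.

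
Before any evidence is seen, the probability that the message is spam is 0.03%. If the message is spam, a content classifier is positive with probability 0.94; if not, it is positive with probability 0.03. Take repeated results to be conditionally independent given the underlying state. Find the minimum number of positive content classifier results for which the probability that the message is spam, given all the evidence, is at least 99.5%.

Prior odds: 0.0003 ÷ 0.9997 = 3/9997.
Likelihood ratio of a positive = 0.94/0.03 = 94/3.
Target odds: 0.995 ÷ 0.005 = 199.
Need (3/9997) × (94/3)ⁿ ≥ 199, i.e. (94/3)ⁿ ≥ 1989403/3.
(94/3)³ = 830584/27 falls short of 1989403/3 but (94/3)⁴ = 78074896/81 reaches it, so n = 4.

4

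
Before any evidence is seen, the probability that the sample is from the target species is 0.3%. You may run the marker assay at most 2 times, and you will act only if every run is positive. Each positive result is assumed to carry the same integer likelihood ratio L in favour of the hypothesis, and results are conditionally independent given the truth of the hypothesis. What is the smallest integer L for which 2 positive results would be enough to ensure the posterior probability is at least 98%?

128

Prior odds = 0.003/0.997 = 3/997.
Target odds = 0.98/0.02 = 49.
Need L² ≥ 49 ÷ (3/997) = 48853/3.
127² = 16129 < 48853/3 ≤ 16384 = 128², so L = 128.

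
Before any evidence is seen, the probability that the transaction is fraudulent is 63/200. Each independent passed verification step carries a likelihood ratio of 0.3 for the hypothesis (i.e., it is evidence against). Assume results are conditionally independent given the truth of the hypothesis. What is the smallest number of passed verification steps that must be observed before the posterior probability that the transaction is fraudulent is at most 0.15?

1

Prior odds: 0.315 ÷ 0.685 = 63/137.
Likelihood ratio per passed verification step = 0.3.
Target odds: 0.15 ÷ 0.85 = 3/17.
Require 0.3ⁿ ≤ 3/17 ÷ (63/137) = 137/357.
0.3¹ = 0.3, which is already at or below the required 137/357; so n = 1.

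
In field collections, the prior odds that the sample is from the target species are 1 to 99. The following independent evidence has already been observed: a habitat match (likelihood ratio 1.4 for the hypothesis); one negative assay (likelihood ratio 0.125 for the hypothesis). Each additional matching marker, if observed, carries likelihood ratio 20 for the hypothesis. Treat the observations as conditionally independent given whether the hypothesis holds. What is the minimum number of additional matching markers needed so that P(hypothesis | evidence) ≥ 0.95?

4

Prior odds = 1/99.
Combined Bayes factor of the evidence already in hand = 1.4 × 0.125 = 0.175.
Odds after that evidence = (1/99) × 0.175 = 7/3960.
Target odds = 0.95/0.05 = 19.
Need 20ⁿ ≥ 19 ÷ (7/3960) = 75240/7.
20³ = 8000 falls short of 75240/7 but 20⁴ = 160000 reaches it, so n = 4.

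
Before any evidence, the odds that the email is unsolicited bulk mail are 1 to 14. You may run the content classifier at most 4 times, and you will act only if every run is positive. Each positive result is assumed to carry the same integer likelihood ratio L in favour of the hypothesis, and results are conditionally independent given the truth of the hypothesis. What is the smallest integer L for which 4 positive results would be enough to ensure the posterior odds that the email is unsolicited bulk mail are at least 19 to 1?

Prior odds = 1/14.
Target odds = 19.
Need L⁴ ≥ 19 ÷ (1/14) = 266.
4⁴ = 256 < 266 ≤ 625 = 5⁴, so L = 5.

5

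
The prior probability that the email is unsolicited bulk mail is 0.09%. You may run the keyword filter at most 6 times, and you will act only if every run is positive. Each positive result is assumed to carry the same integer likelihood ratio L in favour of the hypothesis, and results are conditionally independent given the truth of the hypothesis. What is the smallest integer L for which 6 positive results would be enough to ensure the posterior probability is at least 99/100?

7

Prior odds = 0.0009/0.9991 = 9/9991.
Target odds = 0.99/0.01 = 99.
Need L⁶ ≥ 99 ÷ (9/9991) = 109901.
6⁶ = 46656 < 109901 ≤ 117649 = 7⁶, so L = 7.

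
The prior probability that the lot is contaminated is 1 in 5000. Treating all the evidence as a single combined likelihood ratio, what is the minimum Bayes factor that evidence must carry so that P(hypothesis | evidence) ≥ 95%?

94981

Prior odds = 0.0002/0.9998 = 1/4999.
Target odds = 0.95/0.05 = 19.
Required Bayes factor = 19 ÷ (1/4999) = 94981.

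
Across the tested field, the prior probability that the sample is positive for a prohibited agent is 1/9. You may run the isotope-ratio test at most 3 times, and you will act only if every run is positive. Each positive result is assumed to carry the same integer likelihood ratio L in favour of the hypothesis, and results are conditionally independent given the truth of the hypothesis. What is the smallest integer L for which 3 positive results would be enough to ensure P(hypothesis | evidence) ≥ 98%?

Prior odds = (1/9)/(8/9) = 0.125.
Target odds = 0.98/0.02 = 49.
Need L³ ≥ 49 ÷ 0.125 = 392.
7³ = 343 < 392 ≤ 512 = 8³, so L = 8.

8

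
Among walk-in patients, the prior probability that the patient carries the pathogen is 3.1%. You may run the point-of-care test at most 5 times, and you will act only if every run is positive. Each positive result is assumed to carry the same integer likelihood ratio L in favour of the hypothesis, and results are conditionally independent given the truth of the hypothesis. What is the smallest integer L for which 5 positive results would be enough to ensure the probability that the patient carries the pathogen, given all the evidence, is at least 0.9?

4

Prior odds = 0.031/0.969 = 31/969.
Target odds = 0.9/0.1 = 9.
Need L⁵ ≥ 9 ÷ (31/969) = 8721/31.
3⁵ = 243 < 8721/31 ≤ 1024 = 4⁵, so L = 4.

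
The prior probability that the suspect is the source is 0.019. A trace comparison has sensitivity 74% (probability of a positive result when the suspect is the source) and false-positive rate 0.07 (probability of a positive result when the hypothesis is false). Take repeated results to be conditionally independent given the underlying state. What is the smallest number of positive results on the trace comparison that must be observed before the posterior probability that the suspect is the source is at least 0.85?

Prior odds = 0.019/0.981 = 19/981.
Likelihood ratio of a positive result = 0.74/0.07 = 74/7.
Target posterior odds = 0.85/0.15 = 17/3.
Need (19/981) × (74/7)ⁿ ≥ 17/3, i.e. (74/7)ⁿ ≥ 5559/19.
(74/7)² = 5476/49 falls short of 5559/19 but (74/7)³ = 405224/343 reaches it, so n = 3.

3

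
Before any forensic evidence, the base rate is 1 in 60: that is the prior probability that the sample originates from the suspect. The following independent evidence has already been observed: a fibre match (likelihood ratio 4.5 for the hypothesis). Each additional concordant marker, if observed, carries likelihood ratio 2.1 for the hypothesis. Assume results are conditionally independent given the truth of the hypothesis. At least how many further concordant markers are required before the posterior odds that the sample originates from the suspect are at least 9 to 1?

7

Prior odds = (1/60)/(59/60) = 1/59.
Bayes factor of the evidence already in hand = 4.5.
Odds after that evidence = (1/59) × 4.5 = 9/118.
Target odds = 9.
Need 2.1ⁿ ≥ 9 ÷ (9/118) = 118.
2.1⁶ = 85766121/1000000 falls short of 118 but 2.1⁷ ≈180.109 reaches it, so n = 7.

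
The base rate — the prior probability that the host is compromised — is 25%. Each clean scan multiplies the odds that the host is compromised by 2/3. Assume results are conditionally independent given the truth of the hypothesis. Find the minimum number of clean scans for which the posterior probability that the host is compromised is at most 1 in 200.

Prior odds: 0.25 ÷ 0.75 = 1/3.
Likelihood ratio per clean scan = 2/3.
Target posterior odds = 0.005/0.995 = 1/199.
Require (2/3)ⁿ ≤ 1/199 ÷ (1/3) = 3/199.
(2/3)¹⁰ = 1024/59049 is still above 3/199 but (2/3)¹¹ = 2048/177147 is at or below it, so n = 11.

11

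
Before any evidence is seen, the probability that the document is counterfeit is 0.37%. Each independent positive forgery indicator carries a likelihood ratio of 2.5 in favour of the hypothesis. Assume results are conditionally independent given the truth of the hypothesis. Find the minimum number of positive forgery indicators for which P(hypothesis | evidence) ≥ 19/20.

Prior odds: 0.0037 ÷ 0.9963 = 37/9963.
Likelihood ratio per positive forgery indicator = 2.5.
Target posterior odds = 0.95/0.05 = 19.
Require 2.5ⁿ ≥ 19 ÷ (37/9963) = 189297/37.
2.5⁹ = 1953125/512 falls short of 189297/37 but 2.5¹⁰ = 9765625/1024 reaches it, so n = 10.

10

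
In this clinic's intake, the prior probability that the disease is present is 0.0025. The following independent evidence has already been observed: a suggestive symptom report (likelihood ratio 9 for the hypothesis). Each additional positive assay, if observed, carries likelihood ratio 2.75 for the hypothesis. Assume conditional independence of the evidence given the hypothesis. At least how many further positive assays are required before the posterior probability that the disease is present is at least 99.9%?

Prior odds = 0.0025/0.9975 = 1/399.
Bayes factor of the evidence already in hand = 9.
Odds after that evidence = (1/399) × 9 = 3/133.
Target odds = 0.999/0.001 = 999.
Need 2.75ⁿ ≥ 999 ÷ (3/133) = 44289.
2.75¹⁰ ≈24735.9 falls short of 44289 but 2.75¹¹ ≈68023.6 reaches it, so n = 11.

11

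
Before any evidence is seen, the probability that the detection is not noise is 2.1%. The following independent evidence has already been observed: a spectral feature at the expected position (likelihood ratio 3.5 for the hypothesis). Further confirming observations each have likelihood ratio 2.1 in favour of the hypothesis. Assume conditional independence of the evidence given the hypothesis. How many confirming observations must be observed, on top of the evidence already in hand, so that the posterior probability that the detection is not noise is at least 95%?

Prior odds = 0.021/0.979 = 21/979.
Bayes factor of the evidence already in hand = 3.5.
Odds after that evidence = (21/979) × 3.5 = 147/1958.
Target odds = 0.95/0.05 = 19.
Need 2.1ⁿ ≥ 19 ÷ (147/1958) = 37202/147.
2.1⁷ ≈180.109 falls short of 37202/147 but 2.1⁸ ≈378.229 reaches it, so n = 8.

8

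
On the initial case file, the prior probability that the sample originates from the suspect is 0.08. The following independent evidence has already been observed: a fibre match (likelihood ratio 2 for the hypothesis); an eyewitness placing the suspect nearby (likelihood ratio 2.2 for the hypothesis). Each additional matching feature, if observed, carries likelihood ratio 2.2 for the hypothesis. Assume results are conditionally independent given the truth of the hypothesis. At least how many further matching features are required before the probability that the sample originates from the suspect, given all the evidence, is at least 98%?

Prior odds = 0.08/0.92 = 2/23.
Combined Bayes factor of the evidence already in hand = 2 × 2.2 = 4.4.
Odds after that evidence = (2/23) × 4.4 = 44/115.
Target odds = 0.98/0.02 = 49.
Need 2.2ⁿ ≥ 49 ÷ (44/115) = 5635/44.
2.2⁶ = 1771561/15625 falls short of 5635/44 but 2.2⁷ = 19487171/78125 reaches it, so n = 7.

7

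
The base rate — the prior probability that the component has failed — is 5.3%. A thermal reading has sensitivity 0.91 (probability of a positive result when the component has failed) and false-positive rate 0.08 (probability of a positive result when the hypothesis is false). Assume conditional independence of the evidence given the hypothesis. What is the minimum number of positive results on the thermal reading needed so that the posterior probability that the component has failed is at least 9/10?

Prior odds = 0.053/0.947 = 53/947.
Likelihood ratio of a positive result = 0.91/0.08 = 11.375.
Target odds: 0.9 ÷ 0.1 = 9.
Require 11.375ⁿ ≥ 9 ÷ (53/947) = 8523/53.
11.375² = 129.390625 falls short of 8523/53 but 11.375³ = 753571/512 reaches it, so n = 3.

3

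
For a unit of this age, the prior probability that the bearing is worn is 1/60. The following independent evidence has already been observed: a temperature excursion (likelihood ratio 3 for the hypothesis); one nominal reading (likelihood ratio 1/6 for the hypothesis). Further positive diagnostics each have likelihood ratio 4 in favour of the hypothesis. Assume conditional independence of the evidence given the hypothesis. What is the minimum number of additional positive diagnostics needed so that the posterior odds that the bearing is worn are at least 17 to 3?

5

Prior odds = (1/60)/(59/60) = 1/59.
Combined Bayes factor of the evidence already in hand = 3 × (1/6) = 0.5.
Odds after that evidence = (1/59) × 0.5 = 1/118.
Target odds = 17/3.
Need 4ⁿ ≥ 17/3 ÷ (1/118) = 2006/3.
4⁴ = 256 falls short of 2006/3 but 4⁵ = 1024 reaches it, so n = 5.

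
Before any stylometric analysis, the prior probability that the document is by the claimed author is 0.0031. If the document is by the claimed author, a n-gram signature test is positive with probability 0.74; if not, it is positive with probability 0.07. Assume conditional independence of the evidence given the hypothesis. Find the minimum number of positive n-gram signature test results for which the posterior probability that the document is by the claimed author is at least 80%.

Prior odds: 0.0031 ÷ 0.9969 = 31/9969.
Likelihood ratio of a positive = 0.74/0.07 = 74/7.
Target posterior odds = 0.8/0.2 = 4.
Require (74/7)ⁿ ≥ 4 ÷ (31/9969) = 39876/31.
(74/7)³ = 405224/343 falls short of 39876/31 but (74/7)⁴ = 29986576/2401 reaches it, so n = 4.

4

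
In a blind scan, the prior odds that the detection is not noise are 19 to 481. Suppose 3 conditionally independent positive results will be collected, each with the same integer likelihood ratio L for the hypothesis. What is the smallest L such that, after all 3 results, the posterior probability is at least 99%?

14

Prior odds = 19/481.
Target odds = 0.99/0.01 = 99.
Need L³ ≥ 99 ÷ (19/481) = 47619/19.
13³ = 2197 < 47619/19 ≤ 2744 = 14³, so L = 14.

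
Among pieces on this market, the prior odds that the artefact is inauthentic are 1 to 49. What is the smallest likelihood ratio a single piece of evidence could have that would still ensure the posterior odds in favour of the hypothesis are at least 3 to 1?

Prior odds = 1/49.
Target odds = 3.
Required Bayes factor = 3 ÷ (1/49) = 147.

147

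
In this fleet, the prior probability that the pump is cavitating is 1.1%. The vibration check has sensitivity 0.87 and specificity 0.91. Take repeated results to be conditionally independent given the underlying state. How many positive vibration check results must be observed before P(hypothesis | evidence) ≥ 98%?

Prior odds = 0.011/0.989 = 11/989.
False-positive rate = 1 − 0.91 = 0.09; likelihood ratio of a positive = 0.87/0.09 = 29/3.
Target odds: 0.98 ÷ 0.02 = 49.
Require (29/3)ⁿ ≥ 49 ÷ (11/989) = 48461/11.
(29/3)³ = 24389/27 falls short of 48461/11 but (29/3)⁴ = 707281/81 reaches it, so n = 4.

4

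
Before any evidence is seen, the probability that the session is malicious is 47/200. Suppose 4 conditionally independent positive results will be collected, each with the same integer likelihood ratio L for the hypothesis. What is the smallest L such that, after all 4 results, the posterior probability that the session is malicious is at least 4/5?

2

Prior odds = 0.235/0.765 = 47/153.
Target odds = 0.8/0.2 = 4.
Need L⁴ ≥ 4 ÷ (47/153) = 612/47.
1⁴ = 1 < 612/47 ≤ 16 = 2⁴, so L = 2.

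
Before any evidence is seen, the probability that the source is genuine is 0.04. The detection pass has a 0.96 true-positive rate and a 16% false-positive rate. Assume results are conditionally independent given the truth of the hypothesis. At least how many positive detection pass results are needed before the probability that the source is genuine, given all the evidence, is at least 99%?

Prior odds = 0.04/0.96 = 1/24.
Likelihood ratio of a positive result = 0.96/0.16 = 6.
Target odds: 0.99 ÷ 0.01 = 99.
Need (1/24) × 6ⁿ ≥ 99, i.e. 6ⁿ ≥ 2376.
6⁴ = 1296 falls short of 2376 but 6⁵ = 7776 reaches it, so n = 5.

5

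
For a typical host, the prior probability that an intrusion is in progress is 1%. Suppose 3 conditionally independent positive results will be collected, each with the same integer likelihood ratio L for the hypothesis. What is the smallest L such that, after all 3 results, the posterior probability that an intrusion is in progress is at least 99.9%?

47

Prior odds = 0.01/0.99 = 1/99.
Target odds = 0.999/0.001 = 999.
Need L³ ≥ 999 ÷ (1/99) = 98901.
46³ = 97336 < 98901 ≤ 103823 = 47³, so L = 47.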